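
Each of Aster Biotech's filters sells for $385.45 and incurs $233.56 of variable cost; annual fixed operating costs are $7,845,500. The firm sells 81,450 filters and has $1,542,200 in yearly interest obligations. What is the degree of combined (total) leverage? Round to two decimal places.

4.15

Total contribution margin = 81,450 × $151.89 = $12,371,440.50.
Subtracting fixed costs: EBIT = $12,371,440.50 − $7,845,500 = $4,525,940.50. Interest = $1,542,200.00, so EBIT − I = $2,983,740.50.
Degree of total leverage = total CM / (EBIT − interest) = $12,371,440.50 / $2,983,740.50 = 4.1463.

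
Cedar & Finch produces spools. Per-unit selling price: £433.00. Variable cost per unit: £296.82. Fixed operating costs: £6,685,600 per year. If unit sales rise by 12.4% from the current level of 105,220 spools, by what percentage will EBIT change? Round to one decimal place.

+23.2%

At 105,220 units, contribution = 105,220 × £136.18 = £14,328,859.60.
Operating income = contribution − fixed costs = £14,328,859.60 − £6,685,600 = £7,643,259.60.
So DOL = total CM / EBIT = £14,328,859.60 / £7,643,259.60 = 1.8747.
%ΔEBIT = DOL × %ΔSales = 1.8747 × +12.4% = +23.2%.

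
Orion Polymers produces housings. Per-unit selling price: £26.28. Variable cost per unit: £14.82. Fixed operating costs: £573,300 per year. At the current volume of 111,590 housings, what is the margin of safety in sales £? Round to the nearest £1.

£1,617,897

Each unit contributes £26.28 − £14.82 = £11.46. Break-even units = £573,300 ÷ £11.46 = 50,026.18; break-even revenue = 50,026.18 × £26.28 = £1,314,687.96.
Current sales = 111,590 × £26.28 = £2,932,585.20.
Margin of safety = £2,932,585.20 − £1,314,687.96 = £1,617,897.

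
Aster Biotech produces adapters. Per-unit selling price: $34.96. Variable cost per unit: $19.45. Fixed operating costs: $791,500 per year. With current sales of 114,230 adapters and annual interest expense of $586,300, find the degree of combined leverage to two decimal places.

4.50

Contribution at this volume is 114,230 × $15.51 = $1,771,707.30.
Operating income = contribution − fixed costs = $1,771,707.30 − $791,500 = $980,207.30. Interest = $586,300.00.
DOL = $1,771,707.30 ÷ $980,207.30 = 1.8075; DFL = $980,207.30 ÷ $393,907.30 = 2.4884.
Combined leverage = 1.8075 × 2.4884 = 4.4978.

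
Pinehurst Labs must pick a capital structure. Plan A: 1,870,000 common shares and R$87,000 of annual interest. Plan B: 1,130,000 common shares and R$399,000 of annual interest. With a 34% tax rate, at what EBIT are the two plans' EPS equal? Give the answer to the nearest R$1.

R$875,432

Set EPS_A = EPS_B: (EBIT − R$87,000)(1 − 0.34) ÷ 1,870,000 = (EBIT − R$399,000)(1 − 0.34) ÷ 1,130,000.
Cancelling (1 − t) and cross-multiplying: 1,130,000·(EBIT − 87,000) = 1,870,000·(EBIT − 399,000).
Solving, EBIT = (399,000·1,870,000 − 87,000·1,130,000) / (1,870,000 − 1,130,000) = 647,820,000,000 / 740,000 = 875,432.43.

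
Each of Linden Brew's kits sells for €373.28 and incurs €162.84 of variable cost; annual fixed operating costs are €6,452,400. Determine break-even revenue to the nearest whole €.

CM per unit = €373.28 − €162.84 = €210.44; CM ratio = €210.44 / €373.28 = 0.5638.
Break-even sales = FC ÷ CM ratio = €6,452,400 × €373.28 / €210.44 = €11,445,314.

€11,445,314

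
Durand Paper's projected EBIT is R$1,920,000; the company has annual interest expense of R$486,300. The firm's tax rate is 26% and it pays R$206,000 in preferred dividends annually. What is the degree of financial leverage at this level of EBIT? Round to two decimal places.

Annual interest charges come to R$486,300.00.
Preferred dividends grossed up pre-tax: R$206,000 / (1 − 0.26) = R$278,378.38.
DFL = EBIT ÷ [EBIT − I − D_p/(1−t)] = R$1,920,000 ÷ [R$1,920,000 − R$486,300.00 − R$278,378.38] = R$1,920,000 ÷ R$1,155,321.62 = 1.6619.

1.66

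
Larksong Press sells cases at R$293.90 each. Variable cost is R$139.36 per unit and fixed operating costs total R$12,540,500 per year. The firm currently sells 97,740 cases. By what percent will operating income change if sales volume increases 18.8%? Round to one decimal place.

Total contribution margin = 97,740 × R$154.54 = R$15,104,739.60.
Operating income = contribution − fixed costs = R$15,104,739.60 − R$12,540,500 = R$2,564,239.60.
DOL = contribution ÷ EBIT = R$15,104,739.60 ÷ R$2,564,239.60 = 5.8905.
Operating income changes by 5.8905 × +18.8% = +110.7%.

+110.7%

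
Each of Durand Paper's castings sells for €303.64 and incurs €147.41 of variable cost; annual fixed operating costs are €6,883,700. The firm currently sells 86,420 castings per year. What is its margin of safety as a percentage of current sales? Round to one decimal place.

49.0%

Unit CM = price − variable cost = €303.64 − €147.41 = €156.23. Break-even units = €6,883,700 ÷ €156.23 = 44,061.32; break-even revenue = 44,061.32 × €303.64 = €13,378,779.16.
Current sales = 86,420 × €303.64 = €26,240,568.80.
Margin of safety = (€26,240,568.80 − €13,378,779.16) ÷ €26,240,568.80 = 49.0%.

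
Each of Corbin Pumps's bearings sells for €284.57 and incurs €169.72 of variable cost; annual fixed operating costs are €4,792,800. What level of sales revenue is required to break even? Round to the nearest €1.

Contribution margin per unit = €284.57 − €169.72 = €114.85, a CM ratio of €114.85 ÷ €284.57 = 0.4036.
Break-even sales = FC ÷ CM ratio = €4,792,800 × €284.57 / €114.85 = €11,875,377.

€11,875,377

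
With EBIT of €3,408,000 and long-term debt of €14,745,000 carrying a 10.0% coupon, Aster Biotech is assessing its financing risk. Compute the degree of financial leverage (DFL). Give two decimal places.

Interest = €1,474,500.00.
Degree of financial leverage = EBIT / (EBIT − interest) = €3,408,000 / €1,933,500.00 = 1.7626.

1.76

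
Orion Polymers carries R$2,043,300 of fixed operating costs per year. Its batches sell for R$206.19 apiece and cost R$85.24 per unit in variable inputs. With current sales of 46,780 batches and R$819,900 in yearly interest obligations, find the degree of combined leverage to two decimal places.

Contribution at this volume is 46,780 × R$120.95 = R$5,658,041.00.
Operating income = contribution − fixed costs = R$5,658,041.00 − R$2,043,300 = R$3,614,741.00. Interest = R$819,900.00.
DOL = R$5,658,041.00 ÷ R$3,614,741.00 = 1.5653; DFL = R$3,614,741.00 ÷ R$2,794,841.00 = 1.2934.
Combined leverage = 1.5653 × 1.2934 = 2.0246.

2.02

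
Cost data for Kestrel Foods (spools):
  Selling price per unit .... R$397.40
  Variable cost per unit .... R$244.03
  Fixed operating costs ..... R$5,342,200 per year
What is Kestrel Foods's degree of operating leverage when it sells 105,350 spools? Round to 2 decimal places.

1.49

Contribution at this volume is 105,350 × R$153.37 = R$16,157,529.50.
EBIT = R$16,157,529.50 − R$5,342,200 = R$10,815,329.50.
So DOL = total CM / EBIT = R$16,157,529.50 / R$10,815,329.50 = 1.4939.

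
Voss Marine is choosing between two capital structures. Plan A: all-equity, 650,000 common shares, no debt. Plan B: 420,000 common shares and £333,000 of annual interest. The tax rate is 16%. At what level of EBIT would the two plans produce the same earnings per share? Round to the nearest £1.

£941,087

At indifference, (EBIT − 0)(1 − t)/650,000 = (EBIT − 333,000)(1 − t)/420,000.
Cancelling (1 − t) and cross-multiplying: 420,000·(EBIT − 0) = 650,000·(EBIT − 333,000).
Solving, EBIT = (333,000·650,000 − 0·420,000) / (650,000 − 420,000) = 216,450,000,000 / 230,000 = 941,086.96.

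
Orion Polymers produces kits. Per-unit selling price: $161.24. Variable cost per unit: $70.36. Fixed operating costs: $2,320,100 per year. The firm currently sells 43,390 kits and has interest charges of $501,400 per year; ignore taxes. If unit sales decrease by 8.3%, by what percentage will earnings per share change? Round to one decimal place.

-29.2%

Total contribution margin = 43,390 × $90.88 = $3,943,283.20.
Subtracting fixed costs: EBIT = $3,943,283.20 − $2,320,100 = $1,623,183.20.
After interest of $501,400.00, pre-tax earnings = $1,121,783.20.
DCL = total CM / (EBIT − I) = $3,943,283.20 / $1,121,783.20 = 3.5152.
%ΔEPS = DCL × %ΔSales = 3.5152 × -8.3% = -29.2%.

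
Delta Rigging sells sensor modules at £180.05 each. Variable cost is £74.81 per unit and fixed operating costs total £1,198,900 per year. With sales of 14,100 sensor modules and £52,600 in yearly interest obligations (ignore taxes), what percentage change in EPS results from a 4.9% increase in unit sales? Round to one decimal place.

+31.3%

Contribution at this volume is 14,100 × £105.24 = £1,483,884.00.
Subtracting fixed costs: EBIT = £1,483,884.00 − £1,198,900 = £284,984.00.
After interest of £52,600.00, pre-tax earnings = £232,384.00.
Degree of combined leverage = contribution ÷ (EBIT − I) = £1,483,884.00 ÷ £232,384.00 = 6.3855.
%ΔEPS = DCL × %ΔSales = 6.3855 × +4.9% = +31.3%.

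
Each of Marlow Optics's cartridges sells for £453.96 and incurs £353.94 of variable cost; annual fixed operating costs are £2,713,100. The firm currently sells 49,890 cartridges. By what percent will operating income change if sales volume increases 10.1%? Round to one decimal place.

Total contribution margin = 49,890 × £100.02 = £4,989,997.80.
EBIT = £4,989,997.80 − £2,713,100 = £2,276,897.80.
So DOL = total CM / EBIT = £4,989,997.80 / £2,276,897.80 = 2.1916.
Operating income changes by 2.1916 × +10.1% = +22.1%.

+22.1%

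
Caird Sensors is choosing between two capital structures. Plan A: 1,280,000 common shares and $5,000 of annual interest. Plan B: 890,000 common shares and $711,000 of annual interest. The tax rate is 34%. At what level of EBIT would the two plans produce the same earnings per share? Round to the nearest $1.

At indifference, (EBIT − 5,000)(1 − t)/1,280,000 = (EBIT − 711,000)(1 − t)/890,000.
Cancelling (1 − t) and cross-multiplying: 890,000·(EBIT − 5,000) = 1,280,000·(EBIT − 711,000).
Solving, EBIT = (711,000·1,280,000 − 5,000·890,000) / (1,280,000 − 890,000) = 905,630,000,000 / 390,000 = 2,322,128.21.

$2,322,128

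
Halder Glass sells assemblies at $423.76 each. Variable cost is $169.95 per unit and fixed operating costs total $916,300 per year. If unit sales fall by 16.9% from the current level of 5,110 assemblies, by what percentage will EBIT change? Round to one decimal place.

-57.6%

Contribution at this volume is 5,110 × $253.81 = $1,296,969.10.
Subtracting fixed costs: EBIT = $1,296,969.10 − $916,300 = $380,669.10.
So DOL = total CM / EBIT = $1,296,969.10 / $380,669.10 = 3.4071.
Operating income changes by 3.4071 × -16.9% = -57.6%.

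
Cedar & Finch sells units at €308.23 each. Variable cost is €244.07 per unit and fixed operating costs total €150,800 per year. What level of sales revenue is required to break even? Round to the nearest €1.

€724,456

CM per unit = €308.23 − €244.07 = €64.16; CM ratio = €64.16 / €308.23 = 0.2082.
Break-even sales = FC ÷ CM ratio = €150,800 × €308.23 / €64.16 = €724,456.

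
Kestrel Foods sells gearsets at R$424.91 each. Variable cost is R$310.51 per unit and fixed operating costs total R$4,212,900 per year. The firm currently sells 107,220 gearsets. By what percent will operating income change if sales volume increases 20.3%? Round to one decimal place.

At 107,220 units, contribution = 107,220 × R$114.40 = R$12,265,968.00.
EBIT = R$12,265,968.00 − R$4,212,900 = R$8,053,068.00.
Degree of operating leverage = R$12,265,968.00 / R$8,053,068.00 = 1.5231.
%ΔEBIT = DOL × %ΔSales = 1.5231 × +20.3% = +30.9%.

+30.9%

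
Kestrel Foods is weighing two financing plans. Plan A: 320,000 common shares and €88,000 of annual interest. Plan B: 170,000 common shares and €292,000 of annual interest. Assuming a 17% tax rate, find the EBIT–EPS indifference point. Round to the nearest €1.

At indifference, (EBIT − 88,000)(1 − t)/320,000 = (EBIT − 292,000)(1 − t)/170,000.
Cancelling (1 − t) and cross-multiplying: 170,000·(EBIT − 88,000) = 320,000·(EBIT − 292,000).
Solving, EBIT = (292,000·320,000 − 88,000·170,000) / (320,000 − 170,000) = 78,480,000,000 / 150,000 = 523,200.00.

€523,200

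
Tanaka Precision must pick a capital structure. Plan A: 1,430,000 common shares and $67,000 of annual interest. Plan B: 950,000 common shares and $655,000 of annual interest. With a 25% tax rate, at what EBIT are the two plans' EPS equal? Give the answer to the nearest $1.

At indifference, (EBIT − 67,000)(1 − t)/1,430,000 = (EBIT − 655,000)(1 − t)/950,000.
Cancelling (1 − t) and cross-multiplying: 950,000·(EBIT − 67,000) = 1,430,000·(EBIT − 655,000).
EBIT × (1,430,000 − 950,000) = 655,000 × 1,430,000 − 67,000 × 950,000 = 873,000,000,000, so EBIT = 873,000,000,000 ÷ 480,000 = 1,818,750.00.

$1,818,750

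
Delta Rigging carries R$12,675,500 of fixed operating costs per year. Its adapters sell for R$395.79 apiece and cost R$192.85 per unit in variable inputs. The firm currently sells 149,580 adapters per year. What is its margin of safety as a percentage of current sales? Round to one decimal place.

Each unit contributes R$395.79 − R$192.85 = R$202.94. Break-even units = R$12,675,500 ÷ R$202.94 = 62,459.35; break-even revenue = 62,459.35 × R$395.79 = R$24,720,785.18.
Current sales = 149,580 × R$395.79 = R$59,202,268.20.
Margin of safety = (R$59,202,268.20 − R$24,720,785.18) ÷ R$59,202,268.20 = 58.2%.

58.2%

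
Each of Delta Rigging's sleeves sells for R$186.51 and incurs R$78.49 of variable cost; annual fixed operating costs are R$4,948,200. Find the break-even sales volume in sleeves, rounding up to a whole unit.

45,809 sleeves

Contribution margin per unit = R$186.51 − R$78.49 = R$108.02.
Units to break even: R$4,948,200 ÷ R$108.02 = 45,808.18, rounded up to 45,809.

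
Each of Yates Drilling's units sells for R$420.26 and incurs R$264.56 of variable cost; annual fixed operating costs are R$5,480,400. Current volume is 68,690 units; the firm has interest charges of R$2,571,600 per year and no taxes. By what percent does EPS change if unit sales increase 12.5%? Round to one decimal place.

At 68,690 units, contribution = 68,690 × R$155.70 = R$10,695,033.00.
Subtracting fixed costs: EBIT = R$10,695,033.00 − R$5,480,400 = R$5,214,633.00.
Interest = R$2,571,600.00, so EBIT − I = R$2,643,033.00.
DCL = total CM / (EBIT − I) = R$10,695,033.00 / R$2,643,033.00 = 4.0465.
%ΔEPS = DCL × %ΔSales = 4.0465 × +12.5% = +50.6%.

+50.6%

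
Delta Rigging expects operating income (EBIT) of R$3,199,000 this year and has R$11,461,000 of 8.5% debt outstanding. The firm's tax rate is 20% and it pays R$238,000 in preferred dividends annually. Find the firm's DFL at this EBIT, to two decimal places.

1.66

Interest = R$974,185.00.
Preferred dividends grossed up pre-tax: R$238,000 / (1 − 0.20) = R$297,500.00.
DFL = EBIT ÷ [EBIT − I − D_p/(1−t)] = R$3,199,000 ÷ [R$3,199,000 − R$974,185.00 − R$297,500.00] = R$3,199,000 ÷ R$1,927,315.00 = 1.6598.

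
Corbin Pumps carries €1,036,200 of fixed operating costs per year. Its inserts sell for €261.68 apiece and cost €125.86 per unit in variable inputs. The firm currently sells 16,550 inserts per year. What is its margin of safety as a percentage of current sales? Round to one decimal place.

53.9%

Contribution margin per unit = €261.68 − €125.86 = €135.82. Break-even units = €1,036,200 ÷ €135.82 = 7,629.22; break-even revenue = 7,629.22 × €261.68 = €1,996,413.02.
Actual sales revenue = 16,550 × €261.68 = €4,330,804.00.
Margin of safety = (€4,330,804.00 − €1,996,413.02) ÷ €4,330,804.00 = 53.9%.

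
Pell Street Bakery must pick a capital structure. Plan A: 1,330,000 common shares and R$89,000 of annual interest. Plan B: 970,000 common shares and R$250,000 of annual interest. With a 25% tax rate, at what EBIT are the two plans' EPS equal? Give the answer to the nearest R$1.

R$683,806

Set EPS_A = EPS_B: (EBIT − R$89,000)(1 − 0.25) ÷ 1,330,000 = (EBIT − R$250,000)(1 − 0.25) ÷ 970,000.
Cancelling (1 − t) and cross-multiplying: 970,000·(EBIT − 89,000) = 1,330,000·(EBIT − 250,000).
Solving, EBIT = (250,000·1,330,000 − 89,000·970,000) / (1,330,000 − 970,000) = 246,170,000,000 / 360,000 = 683,805.56.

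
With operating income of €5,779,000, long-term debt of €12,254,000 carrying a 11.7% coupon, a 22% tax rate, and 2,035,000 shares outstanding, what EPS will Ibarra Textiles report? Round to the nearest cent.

Pre-tax income = €5,779,000 − €1,433,718.00 = €4,345,282.00.
After tax at 22%: net income = €4,345,282.00 × 0.78 = €3,389,319.96.
EPS = €3,389,319.96 ÷ 2,035,000 = €1.67.

€1.67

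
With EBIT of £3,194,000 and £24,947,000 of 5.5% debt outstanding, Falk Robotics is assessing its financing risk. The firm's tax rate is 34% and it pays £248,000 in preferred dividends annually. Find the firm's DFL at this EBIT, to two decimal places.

Interest = £1,372,085.00.
Preferred dividends grossed up pre-tax: £248,000 / (1 − 0.34) = £375,757.58.
DFL = EBIT ÷ [EBIT − I − D_p/(1−t)] = £3,194,000 ÷ [£3,194,000 − £1,372,085.00 − £375,757.58] = £3,194,000 ÷ £1,446,157.42 = 2.2086.

2.21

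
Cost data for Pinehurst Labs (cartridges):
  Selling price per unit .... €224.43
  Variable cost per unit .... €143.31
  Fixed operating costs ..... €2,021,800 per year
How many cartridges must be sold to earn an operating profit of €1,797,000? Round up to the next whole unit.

47,076 cartridges

Unit CM = price − variable cost = €224.43 − €143.31 = €81.12.
Units = (FC + target) / CM = (€2,021,800 + €1,797,000) / €81.12 = 47,075.94, so 47,076 cartridges.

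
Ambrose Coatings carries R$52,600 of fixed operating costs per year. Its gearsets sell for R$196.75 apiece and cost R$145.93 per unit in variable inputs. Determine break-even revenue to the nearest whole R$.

R$203,641

Contribution margin per unit = R$196.75 − R$145.93 = R$50.82, a CM ratio of R$50.82 ÷ R$196.75 = 0.2583.
Break-even revenue = fixed costs × price ÷ CM = R$52,600 × R$196.75 ÷ R$50.82 = R$203,641.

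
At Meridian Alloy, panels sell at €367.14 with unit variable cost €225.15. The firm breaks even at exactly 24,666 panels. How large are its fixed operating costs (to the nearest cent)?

€3,502,325.34

Contribution margin per unit = €367.14 − €225.15 = €141.99.
Since BE = FC / CM, FC = 24,666 × €141.99 = €3,502,325.34.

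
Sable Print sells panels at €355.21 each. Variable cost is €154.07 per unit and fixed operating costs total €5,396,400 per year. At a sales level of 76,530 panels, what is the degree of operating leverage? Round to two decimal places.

1.54

Contribution at this volume is 76,530 × €201.14 = €15,393,244.20.
EBIT = €15,393,244.20 − €5,396,400 = €9,996,844.20.
So DOL = total CM / EBIT = €15,393,244.20 / €9,996,844.20 = 1.5398.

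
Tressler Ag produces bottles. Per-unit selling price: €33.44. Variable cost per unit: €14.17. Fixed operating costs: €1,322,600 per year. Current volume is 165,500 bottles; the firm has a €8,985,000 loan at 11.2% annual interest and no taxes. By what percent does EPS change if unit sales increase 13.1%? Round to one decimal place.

Total contribution margin = 165,500 × €19.27 = €3,189,185.00.
Subtracting fixed costs: EBIT = €3,189,185.00 − €1,322,600 = €1,866,585.00.
Interest = €1,006,320.00, so EBIT − I = €860,265.00.
Degree of combined leverage = contribution ÷ (EBIT − I) = €3,189,185.00 ÷ €860,265.00 = 3.7072.
%ΔEPS = DCL × %ΔSales = 3.7072 × +13.1% = +48.6%.

+48.6%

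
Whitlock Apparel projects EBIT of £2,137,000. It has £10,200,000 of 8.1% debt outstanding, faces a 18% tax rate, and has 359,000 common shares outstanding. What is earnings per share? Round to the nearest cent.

Pre-tax income = £2,137,000 − £826,200.00 = £1,310,800.00.
After tax at 18%: net income = £1,310,800.00 × 0.82 = £1,074,856.00.
Per share: £1,074,856.00 / 359,000 shares = £2.99.

£2.99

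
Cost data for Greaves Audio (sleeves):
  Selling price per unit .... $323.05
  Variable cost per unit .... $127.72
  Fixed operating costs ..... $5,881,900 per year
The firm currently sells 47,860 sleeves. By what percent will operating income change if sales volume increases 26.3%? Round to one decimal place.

At 47,860 units, contribution = 47,860 × $195.33 = $9,348,493.80.
Operating income = contribution − fixed costs = $9,348,493.80 − $5,881,900 = $3,466,593.80.
DOL = contribution ÷ EBIT = $9,348,493.80 ÷ $3,466,593.80 = 2.6967.
%ΔEBIT = DOL × %ΔSales = 2.6967 × +26.3% = +70.9%.

+70.9%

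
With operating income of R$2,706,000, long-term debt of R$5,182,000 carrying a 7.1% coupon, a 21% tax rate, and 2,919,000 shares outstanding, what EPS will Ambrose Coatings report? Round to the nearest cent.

R$0.63

Interest = R$367,922.00, so EBT = R$2,706,000 − R$367,922.00 = R$2,338,078.00.
After tax at 21%: net income = R$2,338,078.00 × 0.79 = R$1,847,081.62.
EPS = R$1,847,081.62 ÷ 2,919,000 = R$0.63.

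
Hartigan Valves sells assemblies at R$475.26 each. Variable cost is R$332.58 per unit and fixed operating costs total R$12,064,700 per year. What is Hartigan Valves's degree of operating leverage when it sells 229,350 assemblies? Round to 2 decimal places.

At 229,350 units, contribution = 229,350 × R$142.68 = R$32,723,658.00.
Subtracting fixed costs: EBIT = R$32,723,658.00 − R$12,064,700 = R$20,658,958.00.
DOL = contribution ÷ EBIT = R$32,723,658.00 ÷ R$20,658,958.00 = 1.5840.

1.58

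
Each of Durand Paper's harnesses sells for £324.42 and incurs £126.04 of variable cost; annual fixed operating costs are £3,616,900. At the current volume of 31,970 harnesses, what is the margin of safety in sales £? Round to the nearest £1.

£4,456,823

Each unit contributes £324.42 − £126.04 = £198.38. Break-even units = £3,616,900 ÷ £198.38 = 18,232.18; break-even revenue = 18,232.18 × £324.42 = £5,914,884.05.
Current sales = 31,970 × £324.42 = £10,371,707.40.
Margin of safety = £10,371,707.40 − £5,914,884.05 = £4,456,823.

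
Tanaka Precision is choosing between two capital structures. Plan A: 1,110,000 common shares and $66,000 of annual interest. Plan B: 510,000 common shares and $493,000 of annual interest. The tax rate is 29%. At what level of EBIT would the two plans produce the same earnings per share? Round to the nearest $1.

At indifference, (EBIT − 66,000)(1 − t)/1,110,000 = (EBIT − 493,000)(1 − t)/510,000.
The (1 − t) factor cancels: (EBIT − 66,000) × 510,000 = (EBIT − 493,000) × 1,110,000.
EBIT × (1,110,000 − 510,000) = 493,000 × 1,110,000 − 66,000 × 510,000 = 513,570,000,000, so EBIT = 513,570,000,000 ÷ 600,000 = 855,950.00.

$855,950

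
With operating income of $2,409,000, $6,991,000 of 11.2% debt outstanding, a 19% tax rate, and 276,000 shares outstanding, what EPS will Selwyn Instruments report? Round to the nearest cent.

Pre-tax income = $2,409,000 − $782,992.00 = $1,626,008.00.
Net income = $1,626,008.00 × (1 − 0.19) = $1,317,066.48.
EPS = $1,317,066.48 ÷ 276,000 = $4.77.

$4.77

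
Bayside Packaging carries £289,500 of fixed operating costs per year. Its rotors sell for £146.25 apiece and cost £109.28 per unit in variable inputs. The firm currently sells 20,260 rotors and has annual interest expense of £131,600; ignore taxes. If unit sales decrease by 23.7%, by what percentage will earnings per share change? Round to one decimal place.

Total contribution margin = 20,260 × £36.97 = £749,012.20.
EBIT = £749,012.20 − £289,500 = £459,512.20.
Interest = £131,600.00, so EBIT − I = £327,912.20.
DCL = total CM / (EBIT − I) = £749,012.20 / £327,912.20 = 2.2842.
EPS therefore changes by 2.2842 × (-23.7%) = -54.1%.

-54.1%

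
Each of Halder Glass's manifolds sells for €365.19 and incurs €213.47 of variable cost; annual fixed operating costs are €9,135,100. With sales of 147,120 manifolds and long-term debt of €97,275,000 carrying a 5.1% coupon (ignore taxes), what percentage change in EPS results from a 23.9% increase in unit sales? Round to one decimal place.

Contribution at this volume is 147,120 × €151.72 = €22,321,046.40.
Subtracting fixed costs: EBIT = €22,321,046.40 − €9,135,100 = €13,185,946.40.
Interest = €4,961,025.00, so EBIT − I = €8,224,921.40.
DCL = total CM / (EBIT − I) = €22,321,046.40 / €8,224,921.40 = 2.7138.
EPS therefore changes by 2.7138 × (+23.9%) = +64.9%.

+64.9%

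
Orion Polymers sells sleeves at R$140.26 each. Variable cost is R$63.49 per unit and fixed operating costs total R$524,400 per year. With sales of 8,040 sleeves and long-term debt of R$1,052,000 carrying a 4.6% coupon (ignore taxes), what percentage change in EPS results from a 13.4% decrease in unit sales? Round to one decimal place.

Contribution at this volume is 8,040 × R$76.77 = R$617,230.80.
Operating income = contribution − fixed costs = R$617,230.80 − R$524,400 = R$92,830.80.
Interest = R$48,392.00, so EBIT − I = R$44,438.80.
DCL = total CM / (EBIT − I) = R$617,230.80 / R$44,438.80 = 13.8895.
%ΔEPS = DCL × %ΔSales = 13.8895 × -13.4% = -186.1%.

-186.1%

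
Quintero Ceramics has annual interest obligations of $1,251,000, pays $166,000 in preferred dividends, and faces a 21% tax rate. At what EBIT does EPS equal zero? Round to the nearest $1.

Preferred dividends are paid after tax, so their pre-tax equivalent is $166,000 ÷ (1 − 0.21) = $210,126.58.
Financial break-even EBIT = interest + D_p ÷ (1 − t) = $1,251,000 + $210,126.58 = $1,461,126.58.

$1,461,127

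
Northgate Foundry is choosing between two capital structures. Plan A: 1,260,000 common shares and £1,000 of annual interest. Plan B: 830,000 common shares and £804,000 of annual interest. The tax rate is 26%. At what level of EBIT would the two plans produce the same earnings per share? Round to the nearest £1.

Set EPS_A = EPS_B: (EBIT − £1,000)(1 − 0.26) ÷ 1,260,000 = (EBIT − £804,000)(1 − 0.26) ÷ 830,000.
The (1 − t) factor cancels: (EBIT − 1,000) × 830,000 = (EBIT − 804,000) × 1,260,000.
Solving, EBIT = (804,000·1,260,000 − 1,000·830,000) / (1,260,000 − 830,000) = 1,012,210,000,000 / 430,000 = 2,353,976.74.

£2,353,977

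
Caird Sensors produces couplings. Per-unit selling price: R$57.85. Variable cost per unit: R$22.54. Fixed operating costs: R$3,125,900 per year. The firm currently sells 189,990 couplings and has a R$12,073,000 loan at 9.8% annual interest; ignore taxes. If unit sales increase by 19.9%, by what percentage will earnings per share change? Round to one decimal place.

Contribution at this volume is 189,990 × R$35.31 = R$6,708,546.90.
Subtracting fixed costs: EBIT = R$6,708,546.90 − R$3,125,900 = R$3,582,646.90.
Interest = R$1,183,154.00, so EBIT − I = R$2,399,492.90.
DCL = total CM / (EBIT − I) = R$6,708,546.90 / R$2,399,492.90 = 2.7958.
%ΔEPS = DCL × %ΔSales = 2.7958 × +19.9% = +55.6%.

+55.6%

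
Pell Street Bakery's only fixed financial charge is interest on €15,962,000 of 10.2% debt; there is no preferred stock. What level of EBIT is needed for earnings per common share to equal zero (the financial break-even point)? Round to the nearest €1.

€1,628,124

Annual interest = 10.2% × €15,962,000 = €1,628,124.00.
With no preferred dividends, EPS = 0 when EBIT exactly covers interest, so the financial break-even EBIT is €1,628,124.00.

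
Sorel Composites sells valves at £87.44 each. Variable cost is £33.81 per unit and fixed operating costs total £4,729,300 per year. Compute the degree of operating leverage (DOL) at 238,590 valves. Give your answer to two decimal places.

Contribution at this volume is 238,590 × £53.63 = £12,795,581.70.
EBIT = £12,795,581.70 − £4,729,300 = £8,066,281.70.
DOL = contribution ÷ EBIT = £12,795,581.70 ÷ £8,066,281.70 = 1.5863.

1.59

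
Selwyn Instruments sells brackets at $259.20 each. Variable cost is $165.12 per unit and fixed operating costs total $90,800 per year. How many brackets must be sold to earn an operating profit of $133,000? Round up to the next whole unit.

2,379 brackets

Contribution margin per unit = $259.20 − $165.12 = $94.08.
Units = (FC + target) / CM = ($90,800 + $133,000) / $94.08 = 2,378.83, so 2,379 brackets.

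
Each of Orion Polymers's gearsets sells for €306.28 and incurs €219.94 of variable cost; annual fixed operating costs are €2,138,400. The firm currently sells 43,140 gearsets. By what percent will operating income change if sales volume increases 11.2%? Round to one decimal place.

+26.3%

Total contribution margin = 43,140 × €86.34 = €3,724,707.60.
Subtracting fixed costs: EBIT = €3,724,707.60 − €2,138,400 = €1,586,307.60.
Degree of operating leverage = €3,724,707.60 / €1,586,307.60 = 2.3480.
%ΔEBIT = DOL × %ΔSales = 2.3480 × +11.2% = +26.3%.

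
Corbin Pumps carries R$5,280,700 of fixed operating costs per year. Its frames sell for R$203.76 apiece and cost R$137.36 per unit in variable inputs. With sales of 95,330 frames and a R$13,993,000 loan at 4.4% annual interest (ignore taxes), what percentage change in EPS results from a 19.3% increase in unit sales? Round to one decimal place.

Contribution at this volume is 95,330 × R$66.40 = R$6,329,912.00.
EBIT = R$6,329,912.00 − R$5,280,700 = R$1,049,212.00.
After interest of R$615,692.00, pre-tax earnings = R$433,520.00.
Degree of combined leverage = contribution ÷ (EBIT − I) = R$6,329,912.00 ÷ R$433,520.00 = 14.6012.
EPS therefore changes by 14.6012 × (+19.3%) = +281.8%.

+281.8%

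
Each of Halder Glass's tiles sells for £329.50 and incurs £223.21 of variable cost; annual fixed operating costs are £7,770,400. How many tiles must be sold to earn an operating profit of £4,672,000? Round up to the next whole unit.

Unit CM = price − variable cost = £329.50 − £223.21 = £106.29.
Need Q such that Q × £106.29 − £7,770,400 = £4,672,000, i.e. Q = £12,442,400 / £106.29 = 117,060.87 → 117,061.

117,061 tiles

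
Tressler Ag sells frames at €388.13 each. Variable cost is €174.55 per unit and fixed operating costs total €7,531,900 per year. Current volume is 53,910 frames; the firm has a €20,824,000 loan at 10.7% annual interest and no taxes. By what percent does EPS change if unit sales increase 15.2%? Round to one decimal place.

Total contribution margin = 53,910 × €213.58 = €11,514,097.80.
Operating income = contribution − fixed costs = €11,514,097.80 − €7,531,900 = €3,982,197.80.
Interest = €2,228,168.00, so EBIT − I = €1,754,029.80.
Degree of combined leverage = contribution ÷ (EBIT − I) = €11,514,097.80 ÷ €1,754,029.80 = 6.5644.
EPS therefore changes by 6.5644 × (+15.2%) = +99.8%.

+99.8%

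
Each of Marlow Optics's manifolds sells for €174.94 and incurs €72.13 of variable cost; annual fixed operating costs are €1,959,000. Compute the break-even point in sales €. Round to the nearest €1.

Contribution margin per unit = €174.94 − €72.13 = €102.81, a CM ratio of €102.81 ÷ €174.94 = 0.5877.
Break-even revenue = fixed costs × price ÷ CM = €1,959,000 × €174.94 ÷ €102.81 = €3,333,406.

€3,333,406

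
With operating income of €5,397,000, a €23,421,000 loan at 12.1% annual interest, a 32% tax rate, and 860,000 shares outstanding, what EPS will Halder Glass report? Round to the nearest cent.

€2.03

Interest = €2,833,941.00, so EBT = €5,397,000 − €2,833,941.00 = €2,563,059.00.
After tax at 32%: net income = €2,563,059.00 × 0.68 = €1,742,880.12.
Per share: €1,742,880.12 / 860,000 shares = €2.03.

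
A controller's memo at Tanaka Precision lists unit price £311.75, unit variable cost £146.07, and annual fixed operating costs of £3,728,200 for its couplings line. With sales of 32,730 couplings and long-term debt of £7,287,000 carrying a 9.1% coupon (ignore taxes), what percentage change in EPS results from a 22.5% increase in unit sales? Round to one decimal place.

At 32,730 units, contribution = 32,730 × £165.68 = £5,422,706.40.
Subtracting fixed costs: EBIT = £5,422,706.40 − £3,728,200 = £1,694,506.40.
After interest of £663,117.00, pre-tax earnings = £1,031,389.40.
DCL = total CM / (EBIT − I) = £5,422,706.40 / £1,031,389.40 = 5.2577.
%ΔEPS = DCL × %ΔSales = 5.2577 × +22.5% = +118.3%.

+118.3%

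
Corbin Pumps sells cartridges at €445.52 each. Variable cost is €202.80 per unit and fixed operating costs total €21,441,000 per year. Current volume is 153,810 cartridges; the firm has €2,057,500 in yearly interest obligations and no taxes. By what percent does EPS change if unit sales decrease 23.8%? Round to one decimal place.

Contribution at this volume is 153,810 × €242.72 = €37,332,763.20.
Operating income = contribution − fixed costs = €37,332,763.20 − €21,441,000 = €15,891,763.20.
Interest = €2,057,500.00, so EBIT − I = €13,834,263.20.
Degree of combined leverage = contribution ÷ (EBIT − I) = €37,332,763.20 ÷ €13,834,263.20 = 2.6986.
EPS therefore changes by 2.6986 × (-23.8%) = -64.2%.

-64.2%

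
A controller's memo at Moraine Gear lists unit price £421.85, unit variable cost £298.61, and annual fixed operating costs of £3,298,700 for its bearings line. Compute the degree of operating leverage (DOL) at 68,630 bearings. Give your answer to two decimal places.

1.64

Total contribution margin = 68,630 × £123.24 = £8,457,961.20.
Subtracting fixed costs: EBIT = £8,457,961.20 − £3,298,700 = £5,159,261.20.
DOL = contribution ÷ EBIT = £8,457,961.20 ÷ £5,159,261.20 = 1.6394.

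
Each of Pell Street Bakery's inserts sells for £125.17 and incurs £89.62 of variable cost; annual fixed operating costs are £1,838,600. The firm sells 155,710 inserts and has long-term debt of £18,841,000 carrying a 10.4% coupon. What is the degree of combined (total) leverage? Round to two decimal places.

3.19

Total contribution margin = 155,710 × £35.55 = £5,535,490.50.
EBIT = £5,535,490.50 − £1,838,600 = £3,696,890.50. Interest = £1,959,464.00.
DOL = £5,535,490.50 ÷ £3,696,890.50 = 1.4973; DFL = £3,696,890.50 ÷ £1,737,426.50 = 2.1278.
Combined leverage = 1.4973 × 2.1278 = 3.1860.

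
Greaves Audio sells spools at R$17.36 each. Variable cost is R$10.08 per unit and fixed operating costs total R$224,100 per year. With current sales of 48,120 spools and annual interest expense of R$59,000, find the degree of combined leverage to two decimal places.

Contribution at this volume is 48,120 × R$7.28 = R$350,313.60.
EBIT = R$350,313.60 − R$224,100 = R$126,213.60. Interest = R$59,000.00.
DOL = R$350,313.60 ÷ R$126,213.60 = 2.7756; DFL = R$126,213.60 ÷ R$67,213.60 = 1.8778.
DCL = DOL × DFL = 2.7756 × 1.8778 = 5.2120.

5.21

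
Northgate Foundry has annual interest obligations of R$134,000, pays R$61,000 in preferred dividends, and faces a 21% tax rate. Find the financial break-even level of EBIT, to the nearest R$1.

Preferred dividends are paid after tax, so their pre-tax equivalent is R$61,000 ÷ (1 − 0.21) = R$77,215.19.
EPS = 0 when EBIT covers interest plus the pre-tax preferred burden: R$134,000 + R$77,215.19 = R$211,215.19.

R$211,215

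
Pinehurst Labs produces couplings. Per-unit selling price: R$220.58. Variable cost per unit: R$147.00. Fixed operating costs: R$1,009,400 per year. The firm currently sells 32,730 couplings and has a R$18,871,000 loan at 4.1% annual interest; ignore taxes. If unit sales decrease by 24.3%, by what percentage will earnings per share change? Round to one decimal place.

Total contribution margin = 32,730 × R$73.58 = R$2,408,273.40.
Operating income = contribution − fixed costs = R$2,408,273.40 − R$1,009,400 = R$1,398,873.40.
After interest of R$773,711.00, pre-tax earnings = R$625,162.40.
DCL = total CM / (EBIT − I) = R$2,408,273.40 / R$625,162.40 = 3.8522.
EPS therefore changes by 3.8522 × (-24.3%) = -93.6%.

-93.6%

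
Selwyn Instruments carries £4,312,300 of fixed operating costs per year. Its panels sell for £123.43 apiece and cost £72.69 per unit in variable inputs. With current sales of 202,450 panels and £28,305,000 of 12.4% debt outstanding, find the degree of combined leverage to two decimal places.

4.19

At 202,450 units, contribution = 202,450 × £50.74 = £10,272,313.00.
Subtracting fixed costs: EBIT = £10,272,313.00 − £4,312,300 = £5,960,013.00. Interest = £3,509,820.00.
DOL = £10,272,313.00 ÷ £5,960,013.00 = 1.7235; DFL = £5,960,013.00 ÷ £2,450,193.00 = 2.4325.
DCL = DOL × DFL = 1.7235 × 2.4325 = 4.1924.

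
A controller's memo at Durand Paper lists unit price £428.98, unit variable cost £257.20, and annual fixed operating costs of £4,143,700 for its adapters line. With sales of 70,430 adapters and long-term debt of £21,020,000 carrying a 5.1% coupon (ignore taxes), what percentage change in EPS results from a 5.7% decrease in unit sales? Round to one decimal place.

Contribution at this volume is 70,430 × £171.78 = £12,098,465.40.
Subtracting fixed costs: EBIT = £12,098,465.40 − £4,143,700 = £7,954,765.40.
After interest of £1,072,020.00, pre-tax earnings = £6,882,745.40.
Degree of combined leverage = contribution ÷ (EBIT − I) = £12,098,465.40 ÷ £6,882,745.40 = 1.7578.
EPS therefore changes by 1.7578 × (-5.7%) = -10.0%.

-10.0%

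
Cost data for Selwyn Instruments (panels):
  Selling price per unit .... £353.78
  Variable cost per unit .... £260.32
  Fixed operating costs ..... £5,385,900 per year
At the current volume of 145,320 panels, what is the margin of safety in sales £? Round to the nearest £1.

Unit CM = price − variable cost = £353.78 − £260.32 = £93.46. Break-even units = £5,385,900 ÷ £93.46 = 57,627.86; break-even revenue = 57,627.86 × £353.78 = £20,387,585.08.
Actual sales revenue = 145,320 × £353.78 = £51,411,309.60.
Margin of safety = £51,411,309.60 − £20,387,585.08 = £31,023,725.

£31,023,725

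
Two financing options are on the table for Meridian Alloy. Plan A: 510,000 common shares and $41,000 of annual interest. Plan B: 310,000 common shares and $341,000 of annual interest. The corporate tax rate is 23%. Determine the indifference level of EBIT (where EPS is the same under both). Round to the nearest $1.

Set EPS_A = EPS_B: (EBIT − $41,000)(1 − 0.23) ÷ 510,000 = (EBIT − $341,000)(1 − 0.23) ÷ 310,000.
The (1 − t) factor cancels: (EBIT − 41,000) × 310,000 = (EBIT − 341,000) × 510,000.
Solving, EBIT = (341,000·510,000 − 41,000·310,000) / (510,000 − 310,000) = 161,200,000,000 / 200,000 = 806,000.00.

$806,000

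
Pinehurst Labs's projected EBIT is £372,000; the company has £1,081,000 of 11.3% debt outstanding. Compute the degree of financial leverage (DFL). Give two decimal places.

1.49

Annual interest charges come to £122,153.00.
Degree of financial leverage = EBIT / (EBIT − interest) = £372,000 / £249,847.00 = 1.4889.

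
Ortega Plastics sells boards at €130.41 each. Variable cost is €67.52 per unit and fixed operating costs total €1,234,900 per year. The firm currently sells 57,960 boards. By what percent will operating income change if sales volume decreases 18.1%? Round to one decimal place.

At 57,960 units, contribution = 57,960 × €62.89 = €3,645,104.40.
EBIT = €3,645,104.40 − €1,234,900 = €2,410,204.40.
Degree of operating leverage = €3,645,104.40 / €2,410,204.40 = 1.5124.
So EBIT moves 1.5124 × (-18.1%) = -27.4%.

-27.4%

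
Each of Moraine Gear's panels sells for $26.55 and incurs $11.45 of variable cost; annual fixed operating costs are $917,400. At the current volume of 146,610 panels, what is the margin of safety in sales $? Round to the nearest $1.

$2,279,451

Contribution margin per unit = $26.55 − $11.45 = $15.10. Break-even units = $917,400 ÷ $15.10 = 60,754.97; break-even revenue = 60,754.97 × $26.55 = $1,613,044.37.
Current sales = 146,610 × $26.55 = $3,892,495.50.
Margin of safety = $3,892,495.50 − $1,613,044.37 = $2,279,451.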